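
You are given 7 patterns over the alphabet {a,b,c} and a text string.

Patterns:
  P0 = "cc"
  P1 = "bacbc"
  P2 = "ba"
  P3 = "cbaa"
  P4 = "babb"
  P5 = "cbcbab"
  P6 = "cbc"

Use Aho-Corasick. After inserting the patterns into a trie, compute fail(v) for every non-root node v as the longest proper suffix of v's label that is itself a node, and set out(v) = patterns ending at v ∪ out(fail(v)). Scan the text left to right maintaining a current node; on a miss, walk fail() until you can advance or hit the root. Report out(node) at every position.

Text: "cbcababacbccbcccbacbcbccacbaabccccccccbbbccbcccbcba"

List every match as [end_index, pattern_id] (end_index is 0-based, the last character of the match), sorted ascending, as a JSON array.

Construct AC machine:
Trie nodes:
  0='ε' goto b→3 c→1
  1='c' goto b→8 c→2
  2='cc' goto ·  [P0 ends]
  3='b' goto a→4
  4='ba' goto b→11 c→5  [P2 ends]
  5='bac' goto b→6
  6='bacb' goto c→7
  7='bacbc' goto ·  [P1 ends]
  8='cb' goto a→9 c→13
  9='cba' goto a→10
  10='cbaa' goto ·  [P3 ends]
  11='bab' goto b→12
  12='babb' goto ·  [P4 ends]
  13='cbc' goto b→14  [P6 ends]
  14='cbcb' goto a→15
  15='cbcba' goto b→16
  16='cbcbab' goto ·  [P5 ends]

BFS fail/out derivation:
  fail(1) 'c': from fail(0)=0 chase 'c': 0 ⇒ 0;  out=∅∪out(0)=∅
  fail(3) 'b': from fail(0)=0 chase 'b': 0 ⇒ 0;  out=∅∪out(0)=∅
  fail(2) 'cc': from fail(1)=0 chase 'c': 0 ⇒ 1;  out={0}∪out(1)={0}
  fail(4) 'ba': from fail(3)=0 chase 'a': 0 ⇒ 0;  out={2}∪out(0)={2}
  fail(8) 'cb': from fail(1)=0 chase 'b': 0 ⇒ 3;  out=∅∪out(3)=∅
  fail(5) 'bac': from fail(4)=0 chase 'c': 0 ⇒ 1;  out=∅∪out(1)=∅
  fail(9) 'cba': from fail(8)=3 chase 'a': 3 ⇒ 4;  out=∅∪out(4)={2}
  fail(11) 'bab': from fail(4)=0 chase 'b': 0 ⇒ 3;  out=∅∪out(3)=∅
  fail(13) 'cbc': from fail(8)=3 chase 'c': 3→0 ⇒ 1;  out={6}∪out(1)={6}
  fail(6) 'bacb': from fail(5)=1 chase 'b': 1 ⇒ 8;  out=∅∪out(8)=∅
  fail(10) 'cbaa': from fail(9)=4 chase 'a': 4→0 ⇒ 0;  out={3}∪out(0)={3}
  fail(12) 'babb': from fail(11)=3 chase 'b': 3→0 ⇒ 3;  out={4}∪out(3)={4}
  fail(14) 'cbcb': from fail(13)=1 chase 'b': 1 ⇒ 8;  out=∅∪out(8)=∅
  fail(7) 'bacbc': from fail(6)=8 chase 'c': 8 ⇒ 13;  out={1}∪out(13)={1,6}
  fail(15) 'cbcba': from fail(14)=8 chase 'a': 8 ⇒ 9;  out=∅∪out(9)={2}
  fail(16) 'cbcbab': from fail(15)=9 chase 'b': 9→4 ⇒ 11;  out={5}∪out(11)={5}

Scan:
i=0 'c': node 0→1
i=1 'b': node 1→8
i=2 'c': node 8→13  → match P6@[0:2]
i=3 'a': node 13→0 ·f
i=4 'b': node 0→3
i=5 'a': node 3→4  → match P2@[4:5]
i=6 'b': node 4→11
i=7 'a': node 11→4 ·f  → match P2@[6:7]
i=8 'c': node 4→5
i=9 'b': node 5→6
i=10 'c': node 6→7  → match P1@[6:10],P6@[8:10]
i=11 'c': node 7→2 ·f  → match P0@[10:11]
i=12 'b': node 2→8 ·f
i=13 'c': node 8→13  → match P6@[11:13]
i=14 'c': node 13→2 ·f  → match P0@[13:14]
i=15 'c': node 2→2 ·f  → match P0@[14:15]
i=16 'b': node 2→8 ·f
i=17 'a': node 8→9  → match P2@[16:17]
i=18 'c': node 9→5 ·f
i=19 'b': node 5→6
i=20 'c': node 6→7  → match P1@[16:20],P6@[18:20]
i=21 'b': node 7→14 ·f
i=22 'c': node 14→13 ·f  → match P6@[20:22]
i=23 'c': node 13→2 ·f  → match P0@[22:23]
i=24 'a': node 2→0 ·f
i=25 'c': node 0→1
i=26 'b': node 1→8
i=27 'a': node 8→9  → match P2@[26:27]
i=28 'a': node 9→10  → match P3@[25:28]
i=29 'b': node 10→3 ·f
i=30 'c': node 3→1 ·f
i=31 'c': node 1→2  → match P0@[30:31]
i=32 'c': node 2→2 ·f  → match P0@[31:32]
i=33 'c': node 2→2 ·f  → match P0@[32:33]
i=34 'c': node 2→2 ·f  → match P0@[33:34]
i=35 'c': node 2→2 ·f  → match P0@[34:35]
i=36 'c': node 2→2 ·f  → match P0@[35:36]
i=37 'c': node 2→2 ·f  → match P0@[36:37]
i=38 'b': node 2→8 ·f
i=39 'b': node 8→3 ·f
i=40 'b': node 3→3 ·f
i=41 'c': node 3→1 ·f
i=42 'c': node 1→2  → match P0@[41:42]
i=43 'b': node 2→8 ·f
i=44 'c': node 8→13  → match P6@[42:44]
i=45 'c': node 13→2 ·f  → match P0@[44:45]
i=46 'c': node 2→2 ·f  → match P0@[45:46]
i=47 'b': node 2→8 ·f
i=48 'c': node 8→13  → match P6@[46:48]
i=49 'b': node 13→14
i=50 'a': node 14→15  → match P2@[49:50]

Result: [[2,6],[5,2],[7,2],[10,1],[10,6],[11,0],[13,6],[14,0],[15,0],[17,2],[20,1],[20,6],[22,6],[23,0],[27,2],[28,3],[31,0],[32,0],[33,0],[34,0],[35,0],[36,0],[37,0],[42,0],[44,6],[45,0],[46,0],[48,6],[50,2]]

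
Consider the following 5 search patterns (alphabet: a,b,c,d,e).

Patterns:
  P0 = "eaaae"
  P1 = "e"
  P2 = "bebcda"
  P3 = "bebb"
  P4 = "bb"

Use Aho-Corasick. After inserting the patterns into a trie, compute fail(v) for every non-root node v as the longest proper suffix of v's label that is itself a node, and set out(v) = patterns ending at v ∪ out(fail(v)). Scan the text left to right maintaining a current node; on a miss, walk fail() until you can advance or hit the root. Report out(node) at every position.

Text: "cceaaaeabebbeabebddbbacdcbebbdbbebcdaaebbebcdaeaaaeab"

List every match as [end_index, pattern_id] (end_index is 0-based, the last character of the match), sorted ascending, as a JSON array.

Build automaton:
Trie (insert patterns):
  0='ε' goto b→6 e→1
  1='e' goto a→2  [P1 ends]
  2='ea' goto a→3
  3='eaa' goto a→4
  4='eaaa' goto e→5
  5='eaaae' goto ·  [P0 ends]
  6='b' goto b→13 e→7
  7='be' goto b→8
  8='beb' goto b→12 c→9
  9='bebc' goto d→10
  10='bebcd' goto a→11
  11='bebcda' goto ·  [P2 ends]
  12='bebb' goto ·  [P3 ends]
  13='bb' goto ·  [P4 ends]

Failure links (BFS by depth):
  n1('e'): parent n0 fail=0; on 'e' 0 → fail=0;  out {1}∪∅={1}
  n6('b'): parent n0 fail=0; on 'b' 0 → fail=0;  out ∅∪∅=∅
  n2('ea'): parent n1 fail=0; on 'a' 0 → fail=0;  out ∅∪∅=∅
  n7('be'): parent n6 fail=0; on 'e' 0 → fail=1;  out ∅∪{1}={1}
  n13('bb'): parent n6 fail=0; on 'b' 0 → fail=6;  out {4}∪∅={4}
  n3('eaa'): parent n2 fail=0; on 'a' 0 → fail=0;  out ∅∪∅=∅
  n8('beb'): parent n7 fail=1; on 'b' 1→0 → fail=6;  out ∅∪∅=∅
  n4('eaaa'): parent n3 fail=0; on 'a' 0 → fail=0;  out ∅∪∅=∅
  n9('bebc'): parent n8 fail=6; on 'c' 6→0 → fail=0;  out ∅∪∅=∅
  n12('bebb'): parent n8 fail=6; on 'b' 6 → fail=13;  out {3}∪{4}={3,4}
  n5('eaaae'): parent n4 fail=0; on 'e' 0 → fail=1;  out {0}∪{1}={0,1}
  n10('bebcd'): parent n9 fail=0; on 'd' 0 → fail=0;  out ∅∪∅=∅
  n11('bebcda'): parent n10 fail=0; on 'a' 0 → fail=0;  out {2}∪∅={2}

Run:
i=0 'c': node 0→0
i=1 'c': node 0→0
i=2 'e': node 0→1  → match P1@[2:2]
i=3 'a': node 1→2
i=4 'a': node 2→3
i=5 'a': node 3→4
i=6 'e': node 4→5  → match P0@[2:6],P1@[6:6]
i=7 'a': node 5→2 (via fail)
i=8 'b': node 2→6 (via fail)
i=9 'e': node 6→7  → match P1@[9:9]
i=10 'b': node 7→8
i=11 'b': node 8→12  → match P3@[8:11],P4@[10:11]
i=12 'e': node 12→7 (via fail)  → match P1@[12:12]
i=13 'a': node 7→2 (via fail)
i=14 'b': node 2→6 (via fail)
i=15 'e': node 6→7  → match P1@[15:15]
i=16 'b': node 7→8
i=17 'd': node 8→0 (via fail)
i=18 'd': node 0→0
i=19 'b': node 0→6
i=20 'b': node 6→13  → match P4@[19:20]
i=21 'a': node 13→0 (via fail)
i=22 'c': node 0→0
i=23 'd': node 0→0
i=24 'c': node 0→0
i=25 'b': node 0→6
i=26 'e': node 6→7  → match P1@[26:26]
i=27 'b': node 7→8
i=28 'b': node 8→12  → match P3@[25:28],P4@[27:28]
i=29 'd': node 12→0 (via fail)
i=30 'b': node 0→6
i=31 'b': node 6→13  → match P4@[30:31]
i=32 'e': node 13→7 (via fail)  → match P1@[32:32]
i=33 'b': node 7→8
i=34 'c': node 8→9
i=35 'd': node 9→10
i=36 'a': node 10→11  → match P2@[31:36]
i=37 'a': node 11→0 (via fail)
i=38 'e': node 0→1  → match P1@[38:38]
i=39 'b': node 1→6 (via fail)
i=40 'b': node 6→13  → match P4@[39:40]
i=41 'e': node 13→7 (via fail)  → match P1@[41:41]
i=42 'b': node 7→8
i=43 'c': node 8→9
i=44 'd': node 9→10
i=45 'a': node 10→11  → match P2@[40:45]
i=46 'e': node 11→1 (via fail)  → match P1@[46:46]
i=47 'a': node 1→2
i=48 'a': node 2→3
i=49 'a': node 3→4
i=50 'e': node 4→5  → match P0@[46:50],P1@[50:50]
i=51 'a': node 5→2 (via fail)
i=52 'b': node 2→6 (via fail)

Result: [[2,1],[6,0],[6,1],[9,1],[11,3],[11,4],[12,1],[15,1],[20,4],[26,1],[28,3],[28,4],[31,4],[32,1],[36,2],[38,1],[40,4],[41,1],[45,2],[46,1],[50,0],[50,1]]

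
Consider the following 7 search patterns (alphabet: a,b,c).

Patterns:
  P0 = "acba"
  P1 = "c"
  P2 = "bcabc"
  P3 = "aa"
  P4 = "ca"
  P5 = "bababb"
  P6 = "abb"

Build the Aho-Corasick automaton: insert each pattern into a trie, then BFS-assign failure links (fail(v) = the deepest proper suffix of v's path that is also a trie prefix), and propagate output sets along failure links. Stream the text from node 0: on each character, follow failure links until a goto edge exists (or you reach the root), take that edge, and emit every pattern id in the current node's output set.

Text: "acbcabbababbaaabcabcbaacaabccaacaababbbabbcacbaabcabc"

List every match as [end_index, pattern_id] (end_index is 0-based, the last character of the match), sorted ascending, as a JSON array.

Build:
Trie (insert patterns):
  n0 'ε': a→1 b→6 c→5
  n1 'a': a→11 b→18 c→2
  n2 'ac': b→3
  n3 'acb': a→4
  n4 'acba': ·  ←P0
  n5 'c': a→12  ←P1
  n6 'b': a→13 c→7
  n7 'bc': a→8
  n8 'bca': b→9
  n9 'bcab': c→10
  n10 'bcabc': ·  ←P2
  n11 'aa': ·  ←P3
  n12 'ca': ·  ←P4
  n13 'ba': b→14
  n14 'bab': a→15
  n15 'baba': b→16
  n16 'babab': b→17
  n17 'bababb': ·  ←P5
  n18 'ab': b→19
  n19 'abb': ·  ←P6

BFS fail/out derivation:
  n1('a'): parent n0 fail=0; on 'a' 0 → fail=0;  out ∅∪∅=∅
  n5('c'): parent n0 fail=0; on 'c' 0 → fail=0;  out {1}∪∅={1}
  n6('b'): parent n0 fail=0; on 'b' 0 → fail=0;  out ∅∪∅=∅
  n2('ac'): parent n1 fail=0; on 'c' 0 → fail=5;  out ∅∪{1}={1}
  n7('bc'): parent n6 fail=0; on 'c' 0 → fail=5;  out ∅∪{1}={1}
  n11('aa'): parent n1 fail=0; on 'a' 0 → fail=1;  out {3}∪∅={3}
  n12('ca'): parent n5 fail=0; on 'a' 0 → fail=1;  out {4}∪∅={4}
  n13('ba'): parent n6 fail=0; on 'a' 0 → fail=1;  out ∅∪∅=∅
  n18('ab'): parent n1 fail=0; on 'b' 0 → fail=6;  out ∅∪∅=∅
  n3('acb'): parent n2 fail=5; on 'b' 5→0 → fail=6;  out ∅∪∅=∅
  n8('bca'): parent n7 fail=5; on 'a' 5 → fail=12;  out ∅∪{4}={4}
  n14('bab'): parent n13 fail=1; on 'b' 1 → fail=18;  out ∅∪∅=∅
  n19('abb'): parent n18 fail=6; on 'b' 6→0 → fail=6;  out {6}∪∅={6}
  n4('acba'): parent n3 fail=6; on 'a' 6 → fail=13;  out {0}∪∅={0}
  n9('bcab'): parent n8 fail=12; on 'b' 12→1 → fail=18;  out ∅∪∅=∅
  n15('baba'): parent n14 fail=18; on 'a' 18→6 → fail=13;  out ∅∪∅=∅
  n10('bcabc'): parent n9 fail=18; on 'c' 18→6 → fail=7;  out {2}∪{1}={1,2}
  n16('babab'): parent n15 fail=13; on 'b' 13 → fail=14;  out ∅∪∅=∅
  n17('bababb'): parent n16 fail=14; on 'b' 14→18 → fail=19;  out {5}∪{6}={5,6}

Scan:
i=0 'a': node 0→1
i=1 'c': node 1→2  → match P1@[1:1]
i=2 'b': node 2→3
i=3 'c': node 3→7 (via fail)  → match P1@[3:3]
i=4 'a': node 7→8  → match P4@[3:4]
i=5 'b': node 8→9
i=6 'b': node 9→19 (via fail)  → match P6@[4:6]
i=7 'a': node 19→13 (via fail)
i=8 'b': node 13→14
i=9 'a': node 14→15
i=10 'b': node 15→16
i=11 'b': node 16→17  → match P5@[6:11],P6@[9:11]
i=12 'a': node 17→13 (via fail)
i=13 'a': node 13→11 (via fail)  → match P3@[12:13]
i=14 'a': node 11→11 (via fail)  → match P3@[13:14]
i=15 'b': node 11→18 (via fail)
i=16 'c': node 18→7 (via fail)  → match P1@[16:16]
i=17 'a': node 7→8  → match P4@[16:17]
i=18 'b': node 8→9
i=19 'c': node 9→10  → match P1@[19:19],P2@[15:19]
i=20 'b': node 10→6 (via fail)
i=21 'a': node 6→13
i=22 'a': node 13→11 (via fail)  → match P3@[21:22]
i=23 'c': node 11→2 (via fail)  → match P1@[23:23]
i=24 'a': node 2→12 (via fail)  → match P4@[23:24]
i=25 'a': node 12→11 (via fail)  → match P3@[24:25]
i=26 'b': node 11→18 (via fail)
i=27 'c': node 18→7 (via fail)  → match P1@[27:27]
i=28 'c': node 7→5 (via fail)  → match P1@[28:28]
i=29 'a': node 5→12  → match P4@[28:29]
i=30 'a': node 12→11 (via fail)  → match P3@[29:30]
i=31 'c': node 11→2 (via fail)  → match P1@[31:31]
i=32 'a': node 2→12 (via fail)  → match P4@[31:32]
i=33 'a': node 12→11 (via fail)  → match P3@[32:33]
i=34 'b': node 11→18 (via fail)
i=35 'a': node 18→13 (via fail)
i=36 'b': node 13→14
i=37 'b': node 14→19 (via fail)  → match P6@[35:37]
i=38 'b': node 19→6 (via fail)
i=39 'a': node 6→13
i=40 'b': node 13→14
i=41 'b': node 14→19 (via fail)  → match P6@[39:41]
i=42 'c': node 19→7 (via fail)  → match P1@[42:42]
i=43 'a': node 7→8  → match P4@[42:43]
i=44 'c': node 8→2 (via fail)  → match P1@[44:44]
i=45 'b': node 2→3
i=46 'a': node 3→4  → match P0@[43:46]
i=47 'a': node 4→11 (via fail)  → match P3@[46:47]
i=48 'b': node 11→18 (via fail)
i=49 'c': node 18→7 (via fail)  → match P1@[49:49]
i=50 'a': node 7→8  → match P4@[49:50]
i=51 'b': node 8→9
i=52 'c': node 9→10  → match P1@[52:52],P2@[48:52]

Matches: [[1,1],[3,1],[4,4],[6,6],[11,5],[11,6],[13,3],[14,3],[16,1],[17,4],[19,1],[19,2],[22,3],[23,1],[24,4],[25,3],[27,1],[28,1],[29,4],[30,3],[31,1],[32,4],[33,3],[37,6],[41,6],[42,1],[43,4],[44,1],[46,0],[47,3],[49,1],[50,4],[52,1],[52,2]]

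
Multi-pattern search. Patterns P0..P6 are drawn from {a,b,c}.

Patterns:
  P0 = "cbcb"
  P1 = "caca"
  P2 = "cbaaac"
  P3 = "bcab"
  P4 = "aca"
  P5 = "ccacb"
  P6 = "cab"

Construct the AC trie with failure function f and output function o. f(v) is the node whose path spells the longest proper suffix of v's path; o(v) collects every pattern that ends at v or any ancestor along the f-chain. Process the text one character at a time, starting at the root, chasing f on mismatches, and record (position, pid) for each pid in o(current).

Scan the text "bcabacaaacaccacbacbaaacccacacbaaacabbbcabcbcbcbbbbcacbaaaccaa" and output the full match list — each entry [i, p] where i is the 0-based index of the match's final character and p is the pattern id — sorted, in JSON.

Build:
Trie nodes:
  0='ε' goto a→16 b→12 c→1
  1='c' goto a→5 b→2 c→19
  2='cb' goto a→8 c→3
  3='cbc' goto b→4
  4='cbcb' goto ·  ←P0
  5='ca' goto b→23 c→6
  6='cac' goto a→7
  7='caca' goto ·  ←P1
  8='cba' goto a→9
  9='cbaa' goto a→10
  10='cbaaa' goto c→11
  11='cbaaac' goto ·  ←P2
  12='b' goto c→13
  13='bc' goto a→14
  14='bca' goto b→15
  15='bcab' goto ·  ←P3
  16='a' goto c→17
  17='ac' goto a→18
  18='aca' goto ·  ←P4
  19='cc' goto a→20
  20='cca' goto c→21
  21='ccac' goto b→22
  22='ccacb' goto ·  ←P5
  23='cab' goto ·  ←P6

Failure links (BFS by depth):
  fail(1) 'c': from fail(0)=0 chase 'c': 0 ⇒ 0;  out=∅∪out(0)=∅
  fail(12) 'b': from fail(0)=0 chase 'b': 0 ⇒ 0;  out=∅∪out(0)=∅
  fail(16) 'a': from fail(0)=0 chase 'a': 0 ⇒ 0;  out=∅∪out(0)=∅
  fail(2) 'cb': from fail(1)=0 chase 'b': 0 ⇒ 12;  out=∅∪out(12)=∅
  fail(5) 'ca': from fail(1)=0 chase 'a': 0 ⇒ 16;  out=∅∪out(16)=∅
  fail(13) 'bc': from fail(12)=0 chase 'c': 0 ⇒ 1;  out=∅∪out(1)=∅
  fail(17) 'ac': from fail(16)=0 chase 'c': 0 ⇒ 1;  out=∅∪out(1)=∅
  fail(19) 'cc': from fail(1)=0 chase 'c': 0 ⇒ 1;  out=∅∪out(1)=∅
  fail(3) 'cbc': from fail(2)=12 chase 'c': 12 ⇒ 13;  out=∅∪out(13)=∅
  fail(6) 'cac': from fail(5)=16 chase 'c': 16 ⇒ 17;  out=∅∪out(17)=∅
  fail(8) 'cba': from fail(2)=12 chase 'a': 12→0 ⇒ 16;  out=∅∪out(16)=∅
  fail(14) 'bca': from fail(13)=1 chase 'a': 1 ⇒ 5;  out=∅∪out(5)=∅
  fail(18) 'aca': from fail(17)=1 chase 'a': 1 ⇒ 5;  out={4}∪out(5)={4}
  fail(20) 'cca': from fail(19)=1 chase 'a': 1 ⇒ 5;  out=∅∪out(5)=∅
  fail(23) 'cab': from fail(5)=16 chase 'b': 16→0 ⇒ 12;  out={6}∪out(12)={6}
  fail(4) 'cbcb': from fail(3)=13 chase 'b': 13→1 ⇒ 2;  out={0}∪out(2)={0}
  fail(7) 'caca': from fail(6)=17 chase 'a': 17 ⇒ 18;  out={1}∪out(18)={1,4}
  fail(9) 'cbaa': from fail(8)=16 chase 'a': 16→0 ⇒ 16;  out=∅∪out(16)=∅
  fail(15) 'bcab': from fail(14)=5 chase 'b': 5 ⇒ 23;  out={3}∪out(23)={3,6}
  fail(21) 'ccac': from fail(20)=5 chase 'c': 5 ⇒ 6;  out=∅∪out(6)=∅
  fail(10) 'cbaaa': from fail(9)=16 chase 'a': 16→0 ⇒ 16;  out=∅∪out(16)=∅
  fail(22) 'ccacb': from fail(21)=6 chase 'b': 6→17→1 ⇒ 2;  out={5}∪out(2)={5}
  fail(11) 'cbaaac': from fail(10)=16 chase 'c': 16 ⇒ 17;  out={2}∪out(17)={2}

Text stream:
[0] read 'b'  n0⇒n12
[1] read 'c'  n12⇒n13
[2] read 'a'  n13⇒n14
[3] read 'b'  n14⇒n15  ** P3@[0:3],P6@[1:3]
[4] read 'a'  n15⇒n16 (fail-walked)
[5] read 'c'  n16⇒n17
[6] read 'a'  n17⇒n18  ** P4@[4:6]
[7] read 'a'  n18⇒n16 (fail-walked)
[8] read 'a'  n16⇒n16 (fail-walked)
[9] read 'c'  n16⇒n17
[10] read 'a'  n17⇒n18  ** P4@[8:10]
[11] read 'c'  n18⇒n6 (fail-walked)
[12] read 'c'  n6⇒n19 (fail-walked)
[13] read 'a'  n19⇒n20
[14] read 'c'  n20⇒n21
[15] read 'b'  n21⇒n22  ** P5@[11:15]
[16] read 'a'  n22⇒n8 (fail-walked)
[17] read 'c'  n8⇒n17 (fail-walked)
[18] read 'b'  n17⇒n2 (fail-walked)
[19] read 'a'  n2⇒n8
[20] read 'a'  n8⇒n9
[21] read 'a'  n9⇒n10
[22] read 'c'  n10⇒n11  ** P2@[17:22]
[23] read 'c'  n11⇒n19 (fail-walked)
[24] read 'c'  n19⇒n19 (fail-walked)
[25] read 'a'  n19⇒n20
[26] read 'c'  n20⇒n21
[27] read 'a'  n21⇒n7 (fail-walked)  ** P1@[24:27],P4@[25:27]
[28] read 'c'  n7⇒n6 (fail-walked)
[29] read 'b'  n6⇒n2 (fail-walked)
[30] read 'a'  n2⇒n8
[31] read 'a'  n8⇒n9
[32] read 'a'  n9⇒n10
[33] read 'c'  n10⇒n11  ** P2@[28:33]
[34] read 'a'  n11⇒n18 (fail-walked)  ** P4@[32:34]
[35] read 'b'  n18⇒n23 (fail-walked)  ** P6@[33:35]
[36] read 'b'  n23⇒n12 (fail-walked)
[37] read 'b'  n12⇒n12 (fail-walked)
[38] read 'c'  n12⇒n13
[39] read 'a'  n13⇒n14
[40] read 'b'  n14⇒n15  ** P3@[37:40],P6@[38:40]
[41] read 'c'  n15⇒n13 (fail-walked)
[42] read 'b'  n13⇒n2 (fail-walked)
[43] read 'c'  n2⇒n3
[44] read 'b'  n3⇒n4  ** P0@[41:44]
[45] read 'c'  n4⇒n3 (fail-walked)
[46] read 'b'  n3⇒n4  ** P0@[43:46]
[47] read 'b'  n4⇒n12 (fail-walked)
[48] read 'b'  n12⇒n12 (fail-walked)
[49] read 'b'  n12⇒n12 (fail-walked)
[50] read 'c'  n12⇒n13
[51] read 'a'  n13⇒n14
[52] read 'c'  n14⇒n6 (fail-walked)
[53] read 'b'  n6⇒n2 (fail-walked)
[54] read 'a'  n2⇒n8
[55] read 'a'  n8⇒n9
[56] read 'a'  n9⇒n10
[57] read 'c'  n10⇒n11  ** P2@[52:57]
[58] read 'c'  n11⇒n19 (fail-walked)
[59] read 'a'  n19⇒n20
[60] read 'a'  n20⇒n16 (fail-walked)

Matches: [[3,3],[3,6],[6,4],[10,4],[15,5],[22,2],[27,1],[27,4],[33,2],[34,4],[35,6],[40,3],[40,6],[44,0],[46,0],[57,2]]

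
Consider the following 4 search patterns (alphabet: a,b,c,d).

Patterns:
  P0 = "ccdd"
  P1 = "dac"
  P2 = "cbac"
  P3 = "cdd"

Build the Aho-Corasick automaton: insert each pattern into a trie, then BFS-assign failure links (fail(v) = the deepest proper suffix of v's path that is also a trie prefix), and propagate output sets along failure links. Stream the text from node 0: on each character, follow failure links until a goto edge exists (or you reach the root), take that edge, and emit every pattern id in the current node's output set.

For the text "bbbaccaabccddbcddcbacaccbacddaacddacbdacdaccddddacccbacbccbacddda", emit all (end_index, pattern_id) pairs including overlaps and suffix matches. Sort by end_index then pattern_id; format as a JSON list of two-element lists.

Build:
Trie nodes:
  0='ε' goto c→1 d→5
  1='c' goto b→8 c→2 d→11
  2='cc' goto d→3
  3='ccd' goto d→4
  4='ccdd' goto ·  [P0 ends]
  5='d' goto a→6
  6='da' goto c→7
  7='dac' goto ·  [P1 ends]
  8='cb' goto a→9
  9='cba' goto c→10
  10='cbac' goto ·  [P2 ends]
  11='cd' goto d→12
  12='cdd' goto ·  [P3 ends]

BFS fail/out derivation:
  n1('c'): parent n0 fail=0; on 'c' 0 → fail=0;  out ∅∪∅=∅
  n5('d'): parent n0 fail=0; on 'd' 0 → fail=0;  out ∅∪∅=∅
  n2('cc'): parent n1 fail=0; on 'c' 0 → fail=1;  out ∅∪∅=∅
  n6('da'): parent n5 fail=0; on 'a' 0 → fail=0;  out ∅∪∅=∅
  n8('cb'): parent n1 fail=0; on 'b' 0 → fail=0;  out ∅∪∅=∅
  n11('cd'): parent n1 fail=0; on 'd' 0 → fail=5;  out ∅∪∅=∅
  n3('ccd'): parent n2 fail=1; on 'd' 1 → fail=11;  out ∅∪∅=∅
  n7('dac'): parent n6 fail=0; on 'c' 0 → fail=1;  out {1}∪∅={1}
  n9('cba'): parent n8 fail=0; on 'a' 0 → fail=0;  out ∅∪∅=∅
  n12('cdd'): parent n11 fail=5; on 'd' 5→0 → fail=5;  out {3}∪∅={3}
  n4('ccdd'): parent n3 fail=11; on 'd' 11 → fail=12;  out {0}∪{3}={0,3}
  n10('cbac'): parent n9 fail=0; on 'c' 0 → fail=1;  out {2}∪∅={2}

Run:
i=0 'b': node 0→0
i=1 'b': node 0→0
i=2 'b': node 0→0
i=3 'a': node 0→0
i=4 'c': node 0→1
i=5 'c': node 1→2
i=6 'a': node 2→0 (via fail)
i=7 'a': node 0→0
i=8 'b': node 0→0
i=9 'c': node 0→1
i=10 'c': node 1→2
i=11 'd': node 2→3
i=12 'd': node 3→4  → match P0@[9:12],P3@[10:12]
i=13 'b': node 4→0 (via fail)
i=14 'c': node 0→1
i=15 'd': node 1→11
i=16 'd': node 11→12  → match P3@[14:16]
i=17 'c': node 12→1 (via fail)
i=18 'b': node 1→8
i=19 'a': node 8→9
i=20 'c': node 9→10  → match P2@[17:20]
i=21 'a': node 10→0 (via fail)
i=22 'c': node 0→1
i=23 'c': node 1→2
i=24 'b': node 2→8 (via fail)
i=25 'a': node 8→9
i=26 'c': node 9→10  → match P2@[23:26]
i=27 'd': node 10→11 (via fail)
i=28 'd': node 11→12  → match P3@[26:28]
i=29 'a': node 12→6 (via fail)
i=30 'a': node 6→0 (via fail)
i=31 'c': node 0→1
i=32 'd': node 1→11
i=33 'd': node 11→12  → match P3@[31:33]
i=34 'a': node 12→6 (via fail)
i=35 'c': node 6→7  → match P1@[33:35]
i=36 'b': node 7→8 (via fail)
i=37 'd': node 8→5 (via fail)
i=38 'a': node 5→6
i=39 'c': node 6→7  → match P1@[37:39]
i=40 'd': node 7→11 (via fail)
i=41 'a': node 11→6 (via fail)
i=42 'c': node 6→7  → match P1@[40:42]
i=43 'c': node 7→2 (via fail)
i=44 'd': node 2→3
i=45 'd': node 3→4  → match P0@[42:45],P3@[43:45]
i=46 'd': node 4→5 (via fail)
i=47 'd': node 5→5 (via fail)
i=48 'a': node 5→6
i=49 'c': node 6→7  → match P1@[47:49]
i=50 'c': node 7→2 (via fail)
i=51 'c': node 2→2 (via fail)
i=52 'b': node 2→8 (via fail)
i=53 'a': node 8→9
i=54 'c': node 9→10  → match P2@[51:54]
i=55 'b': node 10→8 (via fail)
i=56 'c': node 8→1 (via fail)
i=57 'c': node 1→2
i=58 'b': node 2→8 (via fail)
i=59 'a': node 8→9
i=60 'c': node 9→10  → match P2@[57:60]
i=61 'd': node 10→11 (via fail)
i=62 'd': node 11→12  → match P3@[60:62]
i=63 'd': node 12→5 (via fail)
i=64 'a': node 5→6

Result: [[12,0],[12,3],[16,3],[20,2],[26,2],[28,3],[33,3],[35,1],[39,1],[42,1],[45,0],[45,3],[49,1],[54,2],[60,2],[62,3]]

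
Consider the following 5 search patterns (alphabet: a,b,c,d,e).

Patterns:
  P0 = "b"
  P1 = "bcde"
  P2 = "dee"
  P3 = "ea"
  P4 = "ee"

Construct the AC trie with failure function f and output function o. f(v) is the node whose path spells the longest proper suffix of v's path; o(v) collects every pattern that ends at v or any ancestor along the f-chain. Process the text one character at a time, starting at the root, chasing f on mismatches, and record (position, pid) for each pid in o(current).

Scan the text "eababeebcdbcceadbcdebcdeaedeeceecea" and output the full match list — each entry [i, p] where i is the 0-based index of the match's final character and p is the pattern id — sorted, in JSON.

Build:
Trie nodes:
  n0 'ε': b→1 d→5 e→8
  n1 'b': c→2  ←P0
  n2 'bc': d→3
  n3 'bcd': e→4
  n4 'bcde': ·  ←P1
  n5 'd': e→6
  n6 'de': e→7
  n7 'dee': ·  ←P2
  n8 'e': a→9 e→10
  n9 'ea': ·  ←P3
  n10 'ee': ·  ←P4

Failure links (BFS by depth):
  n1('b'): parent n0 fail=0; on 'b' 0 → fail=0;  out {0}∪∅={0}
  n5('d'): parent n0 fail=0; on 'd' 0 → fail=0;  out ∅∪∅=∅
  n8('e'): parent n0 fail=0; on 'e' 0 → fail=0;  out ∅∪∅=∅
  n2('bc'): parent n1 fail=0; on 'c' 0 → fail=0;  out ∅∪∅=∅
  n6('de'): parent n5 fail=0; on 'e' 0 → fail=8;  out ∅∪∅=∅
  n9('ea'): parent n8 fail=0; on 'a' 0 → fail=0;  out {3}∪∅={3}
  n10('ee'): parent n8 fail=0; on 'e' 0 → fail=8;  out {4}∪∅={4}
  n3('bcd'): parent n2 fail=0; on 'd' 0 → fail=5;  out ∅∪∅=∅
  n7('dee'): parent n6 fail=8; on 'e' 8 → fail=10;  out {2}∪{4}={2,4}
  n4('bcde'): parent n3 fail=5; on 'e' 5 → fail=6;  out {1}∪∅={1}

Text stream:
[0] read 'e'  n0⇒n8
[1] read 'a'  n8⇒n9  emit P3@[0:1]
[2] read 'b'  n9⇒n1 (fail-walked)  emit P0@[2:2]
[3] read 'a'  n1⇒n0 (fail-walked)
[4] read 'b'  n0⇒n1  emit P0@[4:4]
[5] read 'e'  n1⇒n8 (fail-walked)
[6] read 'e'  n8⇒n10  emit P4@[5:6]
[7] read 'b'  n10⇒n1 (fail-walked)  emit P0@[7:7]
[8] read 'c'  n1⇒n2
[9] read 'd'  n2⇒n3
[10] read 'b'  n3⇒n1 (fail-walked)  emit P0@[10:10]
[11] read 'c'  n1⇒n2
[12] read 'c'  n2⇒n0 (fail-walked)
[13] read 'e'  n0⇒n8
[14] read 'a'  n8⇒n9  emit P3@[13:14]
[15] read 'd'  n9⇒n5 (fail-walked)
[16] read 'b'  n5⇒n1 (fail-walked)  emit P0@[16:16]
[17] read 'c'  n1⇒n2
[18] read 'd'  n2⇒n3
[19] read 'e'  n3⇒n4  emit P1@[16:19]
[20] read 'b'  n4⇒n1 (fail-walked)  emit P0@[20:20]
[21] read 'c'  n1⇒n2
[22] read 'd'  n2⇒n3
[23] read 'e'  n3⇒n4  emit P1@[20:23]
[24] read 'a'  n4⇒n9 (fail-walked)  emit P3@[23:24]
[25] read 'e'  n9⇒n8 (fail-walked)
[26] read 'd'  n8⇒n5 (fail-walked)
[27] read 'e'  n5⇒n6
[28] read 'e'  n6⇒n7  emit P2@[26:28],P4@[27:28]
[29] read 'c'  n7⇒n0 (fail-walked)
[30] read 'e'  n0⇒n8
[31] read 'e'  n8⇒n10  emit P4@[30:31]
[32] read 'c'  n10⇒n0 (fail-walked)
[33] read 'e'  n0⇒n8
[34] read 'a'  n8⇒n9  emit P3@[33:34]

Result: [[1,3],[2,0],[4,0],[6,4],[7,0],[10,0],[14,3],[16,0],[19,1],[20,0],[23,1],[24,3],[28,2],[28,4],[31,4],[34,3]]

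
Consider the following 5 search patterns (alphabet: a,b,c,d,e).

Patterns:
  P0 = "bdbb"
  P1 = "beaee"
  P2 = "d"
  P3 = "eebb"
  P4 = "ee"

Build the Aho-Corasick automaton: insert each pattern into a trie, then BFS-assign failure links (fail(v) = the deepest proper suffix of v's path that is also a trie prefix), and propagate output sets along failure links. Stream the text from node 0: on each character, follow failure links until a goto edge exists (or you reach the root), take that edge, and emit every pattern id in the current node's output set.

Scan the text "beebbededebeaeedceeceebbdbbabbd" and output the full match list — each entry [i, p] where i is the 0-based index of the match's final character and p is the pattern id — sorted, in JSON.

Construct AC machine:
Trie (insert patterns):
  0='ε' goto b→1 d→9 e→10
  1='b' goto d→2 e→5
  2='bd' goto b→3
  3='bdb' goto b→4
  4='bdbb' goto ·  [P0 ends]
  5='be' goto a→6
  6='bea' goto e→7
  7='beae' goto e→8
  8='beaee' goto ·  [P1 ends]
  9='d' goto ·  [P2 ends]
  10='e' goto e→11
  11='ee' goto b→12  [P4 ends]
  12='eeb' goto b→13
  13='eebb' goto ·  [P3 ends]

Failure links (BFS by depth):
  fail(1) 'b': from fail(0)=0 chase 'b': 0 ⇒ 0;  out=∅∪out(0)=∅
  fail(9) 'd': from fail(0)=0 chase 'd': 0 ⇒ 0;  out={2}∪out(0)={2}
  fail(10) 'e': from fail(0)=0 chase 'e': 0 ⇒ 0;  out=∅∪out(0)=∅
  fail(2) 'bd': from fail(1)=0 chase 'd': 0 ⇒ 9;  out=∅∪out(9)={2}
  fail(5) 'be': from fail(1)=0 chase 'e': 0 ⇒ 10;  out=∅∪out(10)=∅
  fail(11) 'ee': from fail(10)=0 chase 'e': 0 ⇒ 10;  out={4}∪out(10)={4}
  fail(3) 'bdb': from fail(2)=9 chase 'b': 9→0 ⇒ 1;  out=∅∪out(1)=∅
  fail(6) 'bea': from fail(5)=10 chase 'a': 10→0 ⇒ 0;  out=∅∪out(0)=∅
  fail(12) 'eeb': from fail(11)=10 chase 'b': 10→0 ⇒ 1;  out=∅∪out(1)=∅
  fail(4) 'bdbb': from fail(3)=1 chase 'b': 1→0 ⇒ 1;  out={0}∪out(1)={0}
  fail(7) 'beae': from fail(6)=0 chase 'e': 0 ⇒ 10;  out=∅∪out(10)=∅
  fail(13) 'eebb': from fail(12)=1 chase 'b': 1→0 ⇒ 1;  out={3}∪out(1)={3}
  fail(8) 'beaee': from fail(7)=10 chase 'e': 10 ⇒ 11;  out={1}∪out(11)={1,4}

Text stream:
pos 0 'b': at 1
pos 1 'e': at 5
pos 2 'e': at 11 (via fail)  emit P4@[1:2]
pos 3 'b': at 12
pos 4 'b': at 13  emit P3@[1:4]
pos 5 'e': at 5 (via fail)
pos 6 'd': at 9 (via fail)  emit P2@[6:6]
pos 7 'e': at 10 (via fail)
pos 8 'd': at 9 (via fail)  emit P2@[8:8]
pos 9 'e': at 10 (via fail)
pos 10 'b': at 1 (via fail)
pos 11 'e': at 5
pos 12 'a': at 6
pos 13 'e': at 7
pos 14 'e': at 8  emit P1@[10:14],P4@[13:14]
pos 15 'd': at 9 (via fail)  emit P2@[15:15]
pos 16 'c': at 0 (via fail)
pos 17 'e': at 10
pos 18 'e': at 11  emit P4@[17:18]
pos 19 'c': at 0 (via fail)
pos 20 'e': at 10
pos 21 'e': at 11  emit P4@[20:21]
pos 22 'b': at 12
pos 23 'b': at 13  emit P3@[20:23]
pos 24 'd': at 2 (via fail)  emit P2@[24:24]
pos 25 'b': at 3
pos 26 'b': at 4  emit P0@[23:26]
pos 27 'a': at 0 (via fail)
pos 28 'b': at 1
pos 29 'b': at 1 (via fail)
pos 30 'd': at 2  emit P2@[30:30]

All matches (sorted): [[2,4],[4,3],[6,2],[8,2],[14,1],[14,4],[15,2],[18,4],[21,4],[23,3],[24,2],[26,0],[30,2]]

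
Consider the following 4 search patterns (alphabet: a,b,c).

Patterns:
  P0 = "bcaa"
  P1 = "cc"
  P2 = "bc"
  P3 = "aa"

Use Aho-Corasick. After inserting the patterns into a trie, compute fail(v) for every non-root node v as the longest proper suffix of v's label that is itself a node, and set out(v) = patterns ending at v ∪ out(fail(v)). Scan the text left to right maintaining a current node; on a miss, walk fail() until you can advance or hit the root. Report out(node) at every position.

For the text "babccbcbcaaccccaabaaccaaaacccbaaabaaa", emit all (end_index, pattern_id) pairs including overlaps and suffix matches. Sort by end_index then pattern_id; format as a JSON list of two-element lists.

Build automaton:
Trie (insert patterns):
  n0 'ε': a→7 b→1 c→5
  n1 'b': c→2
  n2 'bc': a→3  ←P2
  n3 'bca': a→4
  n4 'bcaa': ·  ←P0
  n5 'c': c→6
  n6 'cc': ·  ←P1
  n7 'a': a→8
  n8 'aa': ·  ←P3

Failure links (BFS by depth):
  fail(1) 'b': from fail(0)=0 chase 'b': 0 ⇒ 0;  out=∅∪out(0)=∅
  fail(5) 'c': from fail(0)=0 chase 'c': 0 ⇒ 0;  out=∅∪out(0)=∅
  fail(7) 'a': from fail(0)=0 chase 'a': 0 ⇒ 0;  out=∅∪out(0)=∅
  fail(2) 'bc': from fail(1)=0 chase 'c': 0 ⇒ 5;  out={2}∪out(5)={2}
  fail(6) 'cc': from fail(5)=0 chase 'c': 0 ⇒ 5;  out={1}∪out(5)={1}
  fail(8) 'aa': from fail(7)=0 chase 'a': 0 ⇒ 7;  out={3}∪out(7)={3}
  fail(3) 'bca': from fail(2)=5 chase 'a': 5→0 ⇒ 7;  out=∅∪out(7)=∅
  fail(4) 'bcaa': from fail(3)=7 chase 'a': 7 ⇒ 8;  out={0}∪out(8)={0,3}

Text stream:
[0] read 'b'  n0⇒n1
[1] read 'a'  n1⇒n7 ·f
[2] read 'b'  n7⇒n1 ·f
[3] read 'c'  n1⇒n2  emit P2@[2:3]
[4] read 'c'  n2⇒n6 ·f  emit P1@[3:4]
[5] read 'b'  n6⇒n1 ·f
[6] read 'c'  n1⇒n2  emit P2@[5:6]
[7] read 'b'  n2⇒n1 ·f
[8] read 'c'  n1⇒n2  emit P2@[7:8]
[9] read 'a'  n2⇒n3
[10] read 'a'  n3⇒n4  emit P0@[7:10],P3@[9:10]
[11] read 'c'  n4⇒n5 ·f
[12] read 'c'  n5⇒n6  emit P1@[11:12]
[13] read 'c'  n6⇒n6 ·f  emit P1@[12:13]
[14] read 'c'  n6⇒n6 ·f  emit P1@[13:14]
[15] read 'a'  n6⇒n7 ·f
[16] read 'a'  n7⇒n8  emit P3@[15:16]
[17] read 'b'  n8⇒n1 ·f
[18] read 'a'  n1⇒n7 ·f
[19] read 'a'  n7⇒n8  emit P3@[18:19]
[20] read 'c'  n8⇒n5 ·f
[21] read 'c'  n5⇒n6  emit P1@[20:21]
[22] read 'a'  n6⇒n7 ·f
[23] read 'a'  n7⇒n8  emit P3@[22:23]
[24] read 'a'  n8⇒n8 ·f  emit P3@[23:24]
[25] read 'a'  n8⇒n8 ·f  emit P3@[24:25]
[26] read 'c'  n8⇒n5 ·f
[27] read 'c'  n5⇒n6  emit P1@[26:27]
[28] read 'c'  n6⇒n6 ·f  emit P1@[27:28]
[29] read 'b'  n6⇒n1 ·f
[30] read 'a'  n1⇒n7 ·f
[31] read 'a'  n7⇒n8  emit P3@[30:31]
[32] read 'a'  n8⇒n8 ·f  emit P3@[31:32]
[33] read 'b'  n8⇒n1 ·f
[34] read 'a'  n1⇒n7 ·f
[35] read 'a'  n7⇒n8  emit P3@[34:35]
[36] read 'a'  n8⇒n8 ·f  emit P3@[35:36]

All matches (sorted): [[3,2],[4,1],[6,2],[8,2],[10,0],[10,3],[12,1],[13,1],[14,1],[16,3],[19,3],[21,1],[23,3],[24,3],[25,3],[27,1],[28,1],[31,3],[32,3],[35,3],[36,3]]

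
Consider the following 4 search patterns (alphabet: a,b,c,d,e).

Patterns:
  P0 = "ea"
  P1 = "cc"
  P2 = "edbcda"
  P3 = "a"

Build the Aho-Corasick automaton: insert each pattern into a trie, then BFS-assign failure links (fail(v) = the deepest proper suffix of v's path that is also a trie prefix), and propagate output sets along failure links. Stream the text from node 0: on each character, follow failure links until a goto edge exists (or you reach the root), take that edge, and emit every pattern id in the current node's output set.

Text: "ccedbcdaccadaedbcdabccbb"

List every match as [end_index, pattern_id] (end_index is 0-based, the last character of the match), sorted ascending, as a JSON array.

Construct AC machine:
Trie nodes:
  n0 'ε': a→10 c→3 e→1
  n1 'e': a→2 d→5
  n2 'ea': ·  [P0 ends]
  n3 'c': c→4
  n4 'cc': ·  [P1 ends]
  n5 'ed': b→6
  n6 'edb': c→7
  n7 'edbc': d→8
  n8 'edbcd': a→9
  n9 'edbcda': ·  [P2 ends]
  n10 'a': ·  [P3 ends]

Failure links (BFS by depth):
  n1('e'): parent n0 fail=0; on 'e' 0 → fail=0;  out ∅∪∅=∅
  n3('c'): parent n0 fail=0; on 'c' 0 → fail=0;  out ∅∪∅=∅
  n10('a'): parent n0 fail=0; on 'a' 0 → fail=0;  out {3}∪∅={3}
  n2('ea'): parent n1 fail=0; on 'a' 0 → fail=10;  out {0}∪{3}={0,3}
  n4('cc'): parent n3 fail=0; on 'c' 0 → fail=3;  out {1}∪∅={1}
  n5('ed'): parent n1 fail=0; on 'd' 0 → fail=0;  out ∅∪∅=∅
  n6('edb'): parent n5 fail=0; on 'b' 0 → fail=0;  out ∅∪∅=∅
  n7('edbc'): parent n6 fail=0; on 'c' 0 → fail=3;  out ∅∪∅=∅
  n8('edbcd'): parent n7 fail=3; on 'd' 3→0 → fail=0;  out ∅∪∅=∅
  n9('edbcda'): parent n8 fail=0; on 'a' 0 → fail=10;  out {2}∪{3}={2,3}

Text stream:
i=0 'c': node 0→3
i=1 'c': node 3→4  ** P1@[0:1]
i=2 'e': node 4→1 (fail-walked)
i=3 'd': node 1→5
i=4 'b': node 5→6
i=5 'c': node 6→7
i=6 'd': node 7→8
i=7 'a': node 8→9  ** P2@[2:7],P3@[7:7]
i=8 'c': node 9→3 (fail-walked)
i=9 'c': node 3→4  ** P1@[8:9]
i=10 'a': node 4→10 (fail-walked)  ** P3@[10:10]
i=11 'd': node 10→0 (fail-walked)
i=12 'a': node 0→10  ** P3@[12:12]
i=13 'e': node 10→1 (fail-walked)
i=14 'd': node 1→5
i=15 'b': node 5→6
i=16 'c': node 6→7
i=17 'd': node 7→8
i=18 'a': node 8→9  ** P2@[13:18],P3@[18:18]
i=19 'b': node 9→0 (fail-walked)
i=20 'c': node 0→3
i=21 'c': node 3→4  ** P1@[20:21]
i=22 'b': node 4→0 (fail-walked)
i=23 'b': node 0→0

Result: [[1,1],[7,2],[7,3],[9,1],[10,3],[12,3],[18,2],[18,3],[21,1]]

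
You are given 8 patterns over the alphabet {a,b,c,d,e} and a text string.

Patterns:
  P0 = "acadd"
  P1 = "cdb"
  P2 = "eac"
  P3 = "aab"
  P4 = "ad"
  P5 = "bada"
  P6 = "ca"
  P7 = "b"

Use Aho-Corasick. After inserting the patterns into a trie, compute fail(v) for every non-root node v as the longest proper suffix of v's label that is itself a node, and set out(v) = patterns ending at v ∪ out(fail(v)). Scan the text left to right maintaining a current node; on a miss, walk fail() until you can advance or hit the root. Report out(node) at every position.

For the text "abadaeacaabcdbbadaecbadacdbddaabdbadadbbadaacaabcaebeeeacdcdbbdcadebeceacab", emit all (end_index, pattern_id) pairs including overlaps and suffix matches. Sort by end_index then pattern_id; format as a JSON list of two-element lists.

Build:
Trie nodes:
  n0 'ε': a→1 b→15 c→6 e→9
  n1 'a': a→12 c→2 d→14
  n2 'ac': a→3
  n3 'aca': d→4
  n4 'acad': d→5
  n5 'acadd': ·  ←P0
  n6 'c': a→19 d→7
  n7 'cd': b→8
  n8 'cdb': ·  ←P1
  n9 'e': a→10
  n10 'ea': c→11
  n11 'eac': ·  ←P2
  n12 'aa': b→13
  n13 'aab': ·  ←P3
  n14 'ad': ·  ←P4
  n15 'b': a→16  ←P7
  n16 'ba': d→17
  n17 'bad': a→18
  n18 'bada': ·  ←P5
  n19 'ca': ·  ←P6

BFS fail/out derivation:
  n1('a'): parent n0 fail=0; on 'a' 0 → fail=0;  out ∅∪∅=∅
  n6('c'): parent n0 fail=0; on 'c' 0 → fail=0;  out ∅∪∅=∅
  n9('e'): parent n0 fail=0; on 'e' 0 → fail=0;  out ∅∪∅=∅
  n15('b'): parent n0 fail=0; on 'b' 0 → fail=0;  out {7}∪∅={7}
  n2('ac'): parent n1 fail=0; on 'c' 0 → fail=6;  out ∅∪∅=∅
  n7('cd'): parent n6 fail=0; on 'd' 0 → fail=0;  out ∅∪∅=∅
  n10('ea'): parent n9 fail=0; on 'a' 0 → fail=1;  out ∅∪∅=∅
  n12('aa'): parent n1 fail=0; on 'a' 0 → fail=1;  out ∅∪∅=∅
  n14('ad'): parent n1 fail=0; on 'd' 0 → fail=0;  out {4}∪∅={4}
  n16('ba'): parent n15 fail=0; on 'a' 0 → fail=1;  out ∅∪∅=∅
  n19('ca'): parent n6 fail=0; on 'a' 0 → fail=1;  out {6}∪∅={6}
  n3('aca'): parent n2 fail=6; on 'a' 6 → fail=19;  out ∅∪{6}={6}
  n8('cdb'): parent n7 fail=0; on 'b' 0 → fail=15;  out {1}∪{7}={1,7}
  n11('eac'): parent n10 fail=1; on 'c' 1 → fail=2;  out {2}∪∅={2}
  n13('aab'): parent n12 fail=1; on 'b' 1→0 → fail=15;  out {3}∪{7}={3,7}
  n17('bad'): parent n16 fail=1; on 'd' 1 → fail=14;  out ∅∪{4}={4}
  n4('acad'): parent n3 fail=19; on 'd' 19→1 → fail=14;  out ∅∪{4}={4}
  n18('bada'): parent n17 fail=14; on 'a' 14→0 → fail=1;  out {5}∪∅={5}
  n5('acadd'): parent n4 fail=14; on 'd' 14→0 → fail=0;  out {0}∪∅={0}

Text stream:
i=0 'a': node 0→1
i=1 'b': node 1→15 (fail-walked)  → match P7@[1:1]
i=2 'a': node 15→16
i=3 'd': node 16→17  → match P4@[2:3]
i=4 'a': node 17→18  → match P5@[1:4]
i=5 'e': node 18→9 (fail-walked)
i=6 'a': node 9→10
i=7 'c': node 10→11  → match P2@[5:7]
i=8 'a': node 11→3 (fail-walked)  → match P6@[7:8]
i=9 'a': node 3→12 (fail-walked)
i=10 'b': node 12→13  → match P3@[8:10],P7@[10:10]
i=11 'c': node 13→6 (fail-walked)
i=12 'd': node 6→7
i=13 'b': node 7→8  → match P1@[11:13],P7@[13:13]
i=14 'b': node 8→15 (fail-walked)  → match P7@[14:14]
i=15 'a': node 15→16
i=16 'd': node 16→17  → match P4@[15:16]
i=17 'a': node 17→18  → match P5@[14:17]
i=18 'e': node 18→9 (fail-walked)
i=19 'c': node 9→6 (fail-walked)
i=20 'b': node 6→15 (fail-walked)  → match P7@[20:20]
i=21 'a': node 15→16
i=22 'd': node 16→17  → match P4@[21:22]
i=23 'a': node 17→18  → match P5@[20:23]
i=24 'c': node 18→2 (fail-walked)
i=25 'd': node 2→7 (fail-walked)
i=26 'b': node 7→8  → match P1@[24:26],P7@[26:26]
i=27 'd': node 8→0 (fail-walked)
i=28 'd': node 0→0
i=29 'a': node 0→1
i=30 'a': node 1→12
i=31 'b': node 12→13  → match P3@[29:31],P7@[31:31]
i=32 'd': node 13→0 (fail-walked)
i=33 'b': node 0→15  → match P7@[33:33]
i=34 'a': node 15→16
i=35 'd': node 16→17  → match P4@[34:35]
i=36 'a': node 17→18  → match P5@[33:36]
i=37 'd': node 18→14 (fail-walked)  → match P4@[36:37]
i=38 'b': node 14→15 (fail-walked)  → match P7@[38:38]
i=39 'b': node 15→15 (fail-walked)  → match P7@[39:39]
i=40 'a': node 15→16
i=41 'd': node 16→17  → match P4@[40:41]
i=42 'a': node 17→18  → match P5@[39:42]
i=43 'a': node 18→12 (fail-walked)
i=44 'c': node 12→2 (fail-walked)
i=45 'a': node 2→3  → match P6@[44:45]
i=46 'a': node 3→12 (fail-walked)
i=47 'b': node 12→13  → match P3@[45:47],P7@[47:47]
i=48 'c': node 13→6 (fail-walked)
i=49 'a': node 6→19  → match P6@[48:49]
i=50 'e': node 19→9 (fail-walked)
i=51 'b': node 9→15 (fail-walked)  → match P7@[51:51]
i=52 'e': node 15→9 (fail-walked)
i=53 'e': node 9→9 (fail-walked)
i=54 'e': node 9→9 (fail-walked)
i=55 'a': node 9→10
i=56 'c': node 10→11  → match P2@[54:56]
i=57 'd': node 11→7 (fail-walked)
i=58 'c': node 7→6 (fail-walked)
i=59 'd': node 6→7
i=60 'b': node 7→8  → match P1@[58:60],P7@[60:60]
i=61 'b': node 8→15 (fail-walked)  → match P7@[61:61]
i=62 'd': node 15→0 (fail-walked)
i=63 'c': node 0→6
i=64 'a': node 6→19  → match P6@[63:64]
i=65 'd': node 19→14 (fail-walked)  → match P4@[64:65]
i=66 'e': node 14→9 (fail-walked)
i=67 'b': node 9→15 (fail-walked)  → match P7@[67:67]
i=68 'e': node 15→9 (fail-walked)
i=69 'c': node 9→6 (fail-walked)
i=70 'e': node 6→9 (fail-walked)
i=71 'a': node 9→10
i=72 'c': node 10→11  → match P2@[70:72]
i=73 'a': node 11→3 (fail-walked)  → match P6@[72:73]
i=74 'b': node 3→15 (fail-walked)  → match P7@[74:74]

Matches: [[1,7],[3,4],[4,5],[7,2],[8,6],[10,3],[10,7],[13,1],[13,7],[14,7],[16,4],[17,5],[20,7],[22,4],[23,5],[26,1],[26,7],[31,3],[31,7],[33,7],[35,4],[36,5],[37,4],[38,7],[39,7],[41,4],[42,5],[45,6],[47,3],[47,7],[49,6],[51,7],[56,2],[60,1],[60,7],[61,7],[64,6],[65,4],[67,7],[72,2],[73,6],[74,7]]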